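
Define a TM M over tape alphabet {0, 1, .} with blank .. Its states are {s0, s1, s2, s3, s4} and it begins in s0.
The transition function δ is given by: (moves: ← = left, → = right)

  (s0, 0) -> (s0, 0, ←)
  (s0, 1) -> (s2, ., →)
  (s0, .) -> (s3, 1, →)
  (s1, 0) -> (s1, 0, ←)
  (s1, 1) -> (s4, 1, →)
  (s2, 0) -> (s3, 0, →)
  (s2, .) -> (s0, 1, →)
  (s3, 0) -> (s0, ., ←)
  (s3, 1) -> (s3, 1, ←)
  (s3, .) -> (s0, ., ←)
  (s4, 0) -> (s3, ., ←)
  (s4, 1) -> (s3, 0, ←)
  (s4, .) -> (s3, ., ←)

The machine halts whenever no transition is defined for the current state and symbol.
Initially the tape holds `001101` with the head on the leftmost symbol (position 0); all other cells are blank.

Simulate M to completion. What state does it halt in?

state=s0 head=0 tape=.[0]01101   (s0,0)→(s0,0,←)
state=s0 head=-1 tape=[.]001101   (s0,.)→(s3,1,→)
state=s3 head=0 tape=1[0]01101   (s3,0)→(s0,.,←)
state=s0 head=-1 tape=[1].01101   (s0,1)→(s2,.,→)
state=s2 head=0 tape=.[.]01101   (s2,.)→(s0,1,→)
state=s0 head=1 tape=.1[0]1101   (s0,0)→(s0,0,←)
state=s0 head=0 tape=.[1]01101   (s0,1)→(s2,.,→)
state=s2 head=1 tape=..[0]1101   (s2,0)→(s3,0,→)
state=s3 head=2 tape=..0[1]101   (s3,1)→(s3,1,←)
state=s3 head=1 tape=..[0]1101   (s3,0)→(s0,.,←)
state=s0 head=0 tape=.[.].1101   (s0,.)→(s3,1,→)
state=s3 head=1 tape=.1[.]1101   (s3,.)→(s0,.,←)
state=s0 head=0 tape=.[1].1101   (s0,1)→(s2,.,→)
state=s2 head=1 tape=..[.]1101   (s2,.)→(s0,1,→)
state=s0 head=2 tape=..1[1]101   (s0,1)→(s2,.,→)
state=s2 head=3 tape=..1.[1]01
No transition is defined for (s2, 1); M halts in state s2.

s2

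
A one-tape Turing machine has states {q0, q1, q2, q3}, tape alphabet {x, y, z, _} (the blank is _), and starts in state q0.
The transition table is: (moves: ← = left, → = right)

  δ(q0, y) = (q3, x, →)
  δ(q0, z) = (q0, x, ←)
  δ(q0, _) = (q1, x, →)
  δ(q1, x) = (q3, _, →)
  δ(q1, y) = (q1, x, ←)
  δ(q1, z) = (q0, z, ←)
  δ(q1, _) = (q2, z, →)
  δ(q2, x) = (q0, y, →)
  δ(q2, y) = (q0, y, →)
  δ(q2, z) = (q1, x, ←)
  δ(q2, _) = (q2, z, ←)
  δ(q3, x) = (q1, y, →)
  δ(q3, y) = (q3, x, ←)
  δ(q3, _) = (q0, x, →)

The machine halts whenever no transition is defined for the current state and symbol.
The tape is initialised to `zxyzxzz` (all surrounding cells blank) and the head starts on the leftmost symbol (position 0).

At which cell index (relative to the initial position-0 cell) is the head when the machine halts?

state=q0 head=0 tape=_[z]xyzxzz   (q0,z)→(q0,x,←)
state=q0 head=-1 tape=[_]xxyzxzz   (q0,_)→(q1,x,→)
state=q1 head=0 tape=x[x]xyzxzz   (q1,x)→(q3,_,→)
state=q3 head=1 tape=x_[x]yzxzz   (q3,x)→(q1,y,→)
state=q1 head=2 tape=x_y[y]zxzz   (q1,y)→(q1,x,←)
state=q1 head=1 tape=x_[y]xzxzz   (q1,y)→(q1,x,←)
state=q1 head=0 tape=x[_]xxzxzz   (q1,_)→(q2,z,→)
state=q2 head=1 tape=xz[x]xzxzz   (q2,x)→(q0,y,→)
state=q0 head=2 tape=xzy[x]zxzz
At halt the head is at cell 2.

2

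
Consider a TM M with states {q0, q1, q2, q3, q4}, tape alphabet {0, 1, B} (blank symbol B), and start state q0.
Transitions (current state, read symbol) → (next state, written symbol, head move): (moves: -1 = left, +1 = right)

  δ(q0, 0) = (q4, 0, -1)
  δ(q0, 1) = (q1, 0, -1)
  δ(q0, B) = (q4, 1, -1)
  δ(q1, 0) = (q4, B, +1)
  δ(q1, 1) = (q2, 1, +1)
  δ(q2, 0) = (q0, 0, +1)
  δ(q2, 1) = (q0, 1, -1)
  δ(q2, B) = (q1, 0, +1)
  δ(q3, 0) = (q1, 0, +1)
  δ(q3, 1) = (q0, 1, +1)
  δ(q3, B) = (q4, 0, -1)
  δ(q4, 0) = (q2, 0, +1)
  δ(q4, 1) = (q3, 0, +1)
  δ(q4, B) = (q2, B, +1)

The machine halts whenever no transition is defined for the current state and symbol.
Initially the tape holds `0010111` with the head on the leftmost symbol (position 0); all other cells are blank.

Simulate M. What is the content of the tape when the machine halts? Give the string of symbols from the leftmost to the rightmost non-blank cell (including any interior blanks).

0B0BBB00

q0 | B[0]010111BB   read 0 → write 0, move -1, go to q4
q4 | [B]0010111BB   read B → write B, move +1, go to q2
q2 | B[0]010111BB   read 0 → write 0, move +1, go to q0
q0 | B0[0]10111BB   read 0 → write 0, move -1, go to q4
q4 | B[0]010111BB   read 0 → write 0, move +1, go to q2
q2 | B0[0]10111BB   read 0 → write 0, move +1, go to q0
q0 | B00[1]0111BB   read 1 → write 0, move -1, go to q1
q1 | B0[0]00111BB   read 0 → write B, move +1, go to q4
q4 | B0B[0]0111BB   read 0 → write 0, move +1, go to q2
q2 | B0B0[0]111BB   read 0 → write 0, move +1, go to q0
q0 | B0B00[1]11BB   read 1 → write 0, move -1, go to q1
q1 | B0B0[0]011BB   read 0 → write B, move +1, go to q4
q4 | B0B0B[0]11BB   read 0 → write 0, move +1, go to q2
q2 | B0B0B0[1]1BB   read 1 → write 1, move -1, go to q0
q0 | B0B0B[0]11BB   read 0 → write 0, move -1, go to q4
q4 | B0B0[B]011BB   read B → write B, move +1, go to q2
q2 | B0B0B[0]11BB   read 0 → write 0, move +1, go to q0
q0 | B0B0B0[1]1BB   read 1 → write 0, move -1, go to q1
q1 | B0B0B[0]01BB   read 0 → write B, move +1, go to q4
q4 | B0B0BB[0]1BB   read 0 → write 0, move +1, go to q2
q2 | B0B0BB0[1]BB   read 1 → write 1, move -1, go to q0
q0 | B0B0BB[0]1BB   read 0 → write 0, move -1, go to q4
q4 | B0B0B[B]01BB   read B → write B, move +1, go to q2
q2 | B0B0BB[0]1BB   read 0 → write 0, move +1, go to q0
q0 | B0B0BB0[1]BB   read 1 → write 0, move -1, go to q1
q1 | B0B0BB[0]0BB   read 0 → write B, move +1, go to q4
q4 | B0B0BBB[0]BB   read 0 → write 0, move +1, go to q2
q2 | B0B0BBB0[B]B   read B → write 0, move +1, go to q1
q1 | B0B0BBB00[B]
The non-blank tape span at halt is 0B0BBB00.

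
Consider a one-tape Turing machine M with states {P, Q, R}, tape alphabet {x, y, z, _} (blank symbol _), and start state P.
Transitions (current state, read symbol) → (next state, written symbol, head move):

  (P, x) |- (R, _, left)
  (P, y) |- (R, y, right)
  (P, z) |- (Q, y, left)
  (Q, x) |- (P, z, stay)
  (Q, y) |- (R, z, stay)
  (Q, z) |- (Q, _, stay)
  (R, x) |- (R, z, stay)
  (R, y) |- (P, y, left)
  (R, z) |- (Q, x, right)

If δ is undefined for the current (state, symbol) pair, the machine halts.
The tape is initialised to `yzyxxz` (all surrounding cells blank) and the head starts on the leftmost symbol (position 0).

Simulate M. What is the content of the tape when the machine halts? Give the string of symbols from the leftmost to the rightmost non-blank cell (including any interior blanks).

state=P head=0 tape=_[y]zyxxz   (P,y)→(R,y,right)
state=R head=1 tape=_y[z]yxxz   (R,z)→(Q,x,right)
state=Q head=2 tape=_yx[y]xxz   (Q,y)→(R,z,stay)
state=R head=2 tape=_yx[z]xxz   (R,z)→(Q,x,right)
state=Q head=3 tape=_yxx[x]xz   (Q,x)→(P,z,stay)
state=P head=3 tape=_yxx[z]xz   (P,z)→(Q,y,left)
state=Q head=2 tape=_yx[x]yxz   (Q,x)→(P,z,stay)
state=P head=2 tape=_yx[z]yxz   (P,z)→(Q,y,left)
state=Q head=1 tape=_y[x]yyxz   (Q,x)→(P,z,stay)
state=P head=1 tape=_y[z]yyxz   (P,z)→(Q,y,left)
state=Q head=0 tape=_[y]yyyxz   (Q,y)→(R,z,stay)
state=R head=0 tape=_[z]yyyxz   (R,z)→(Q,x,right)
state=Q head=1 tape=_x[y]yyxz   (Q,y)→(R,z,stay)
state=R head=1 tape=_x[z]yyxz   (R,z)→(Q,x,right)
state=Q head=2 tape=_xx[y]yxz   (Q,y)→(R,z,stay)
state=R head=2 tape=_xx[z]yxz   (R,z)→(Q,x,right)
state=Q head=3 tape=_xxx[y]xz   (Q,y)→(R,z,stay)
state=R head=3 tape=_xxx[z]xz   (R,z)→(Q,x,right)
state=Q head=4 tape=_xxxx[x]z   (Q,x)→(P,z,stay)
state=P head=4 tape=_xxxx[z]z   (P,z)→(Q,y,left)
state=Q head=3 tape=_xxx[x]yz   (Q,x)→(P,z,stay)
state=P head=3 tape=_xxx[z]yz   (P,z)→(Q,y,left)
state=Q head=2 tape=_xx[x]yyz   (Q,x)→(P,z,stay)
state=P head=2 tape=_xx[z]yyz   (P,z)→(Q,y,left)
state=Q head=1 tape=_x[x]yyyz   (Q,x)→(P,z,stay)
state=P head=1 tape=_x[z]yyyz   (P,z)→(Q,y,left)
state=Q head=0 tape=_[x]yyyyz   (Q,x)→(P,z,stay)
state=P head=0 tape=_[z]yyyyz   (P,z)→(Q,y,left)
state=Q head=-1 tape=[_]yyyyyz
The non-blank tape span at halt is yyyyyz.

yyyyyz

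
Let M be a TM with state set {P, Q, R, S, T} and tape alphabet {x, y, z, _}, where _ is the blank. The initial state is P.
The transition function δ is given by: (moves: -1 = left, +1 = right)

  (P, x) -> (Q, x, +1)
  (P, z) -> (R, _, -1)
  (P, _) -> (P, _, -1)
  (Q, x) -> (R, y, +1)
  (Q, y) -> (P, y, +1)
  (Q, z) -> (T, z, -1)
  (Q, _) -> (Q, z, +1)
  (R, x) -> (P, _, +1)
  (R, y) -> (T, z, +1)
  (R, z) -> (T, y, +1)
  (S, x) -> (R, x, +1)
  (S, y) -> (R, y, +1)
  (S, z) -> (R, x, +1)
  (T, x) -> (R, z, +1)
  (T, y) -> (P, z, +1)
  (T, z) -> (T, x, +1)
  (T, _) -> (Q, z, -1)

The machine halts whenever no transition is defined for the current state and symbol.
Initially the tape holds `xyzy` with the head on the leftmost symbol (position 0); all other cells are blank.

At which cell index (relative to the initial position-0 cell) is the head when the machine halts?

1

P | [x]yzy_   read x → write x, move +1, go to Q
Q | x[y]zy_   read y → write y, move +1, go to P
P | xy[z]y_   read z → write _, move -1, go to R
R | x[y]_y_   read y → write z, move +1, go to T
T | xz[_]y_   read _ → write z, move -1, go to Q
Q | x[z]zy_   read z → write z, move -1, go to T
T | [x]zzy_   read x → write z, move +1, go to R
R | z[z]zy_   read z → write y, move +1, go to T
T | zy[z]y_   read z → write x, move +1, go to T
T | zyx[y]_   read y → write z, move +1, go to P
P | zyxz[_]   read _ → write _, move -1, go to P
P | zyx[z]_   read z → write _, move -1, go to R
R | zy[x]__   read x → write _, move +1, go to P
P | zy_[_]_   read _ → write _, move -1, go to P
P | zy[_]__   read _ → write _, move -1, go to P
P | z[y]___
At halt the head is at cell 1.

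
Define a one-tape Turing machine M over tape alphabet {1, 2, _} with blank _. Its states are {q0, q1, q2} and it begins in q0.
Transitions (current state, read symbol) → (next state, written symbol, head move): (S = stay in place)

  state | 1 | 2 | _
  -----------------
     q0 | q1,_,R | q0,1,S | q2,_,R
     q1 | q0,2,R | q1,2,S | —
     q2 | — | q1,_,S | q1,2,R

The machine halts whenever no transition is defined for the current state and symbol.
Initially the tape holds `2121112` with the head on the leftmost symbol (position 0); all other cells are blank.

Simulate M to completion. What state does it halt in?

state=q0 head=0 tape=[2]121112_   (q0,2)→(q0,1,S)
state=q0 head=0 tape=[1]121112_   (q0,1)→(q1,_,R)
state=q1 head=1 tape=_[1]21112_   (q1,1)→(q0,2,R)
state=q0 head=2 tape=_2[2]1112_   (q0,2)→(q0,1,S)
state=q0 head=2 tape=_2[1]1112_   (q0,1)→(q1,_,R)
state=q1 head=3 tape=_2_[1]112_   (q1,1)→(q0,2,R)
state=q0 head=4 tape=_2_2[1]12_   (q0,1)→(q1,_,R)
state=q1 head=5 tape=_2_2_[1]2_   (q1,1)→(q0,2,R)
state=q0 head=6 tape=_2_2_2[2]_   (q0,2)→(q0,1,S)
state=q0 head=6 tape=_2_2_2[1]_   (q0,1)→(q1,_,R)
state=q1 head=7 tape=_2_2_2_[_]
No transition is defined for (q1, _); M halts in state q1.

q1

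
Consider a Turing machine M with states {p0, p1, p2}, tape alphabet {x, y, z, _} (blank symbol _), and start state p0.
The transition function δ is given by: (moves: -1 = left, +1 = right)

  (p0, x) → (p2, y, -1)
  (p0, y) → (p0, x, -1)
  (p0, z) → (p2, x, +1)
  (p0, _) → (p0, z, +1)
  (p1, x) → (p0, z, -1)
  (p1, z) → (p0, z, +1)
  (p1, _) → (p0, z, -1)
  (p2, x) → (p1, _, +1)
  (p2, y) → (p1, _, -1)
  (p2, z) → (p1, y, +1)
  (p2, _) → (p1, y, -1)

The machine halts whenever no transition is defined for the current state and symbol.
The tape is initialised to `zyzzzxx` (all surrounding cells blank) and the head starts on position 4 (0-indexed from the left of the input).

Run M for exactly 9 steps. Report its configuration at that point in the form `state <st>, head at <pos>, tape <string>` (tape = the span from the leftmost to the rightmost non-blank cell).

state=p0 head=4 tape=zyzz[z]xx_   (p0,z)→(p2,x,+1)
state=p2 head=5 tape=zyzzx[x]x_   (p2,x)→(p1,_,+1)
state=p1 head=6 tape=zyzzx_[x]_   (p1,x)→(p0,z,-1)
state=p0 head=5 tape=zyzzx[_]z_   (p0,_)→(p0,z,+1)
state=p0 head=6 tape=zyzzxz[z]_   (p0,z)→(p2,x,+1)
state=p2 head=7 tape=zyzzxzx[_]   (p2,_)→(p1,y,-1)
state=p1 head=6 tape=zyzzxz[x]y   (p1,x)→(p0,z,-1)
state=p0 head=5 tape=zyzzx[z]zy   (p0,z)→(p2,x,+1)
state=p2 head=6 tape=zyzzxx[z]y   (p2,z)→(p1,y,+1)
state=p1 head=7 tape=zyzzxxy[y]
After 9 steps: state p1, head at 7, tape zyzzxxyy.

state p1, head at 7, tape zyzzxxyy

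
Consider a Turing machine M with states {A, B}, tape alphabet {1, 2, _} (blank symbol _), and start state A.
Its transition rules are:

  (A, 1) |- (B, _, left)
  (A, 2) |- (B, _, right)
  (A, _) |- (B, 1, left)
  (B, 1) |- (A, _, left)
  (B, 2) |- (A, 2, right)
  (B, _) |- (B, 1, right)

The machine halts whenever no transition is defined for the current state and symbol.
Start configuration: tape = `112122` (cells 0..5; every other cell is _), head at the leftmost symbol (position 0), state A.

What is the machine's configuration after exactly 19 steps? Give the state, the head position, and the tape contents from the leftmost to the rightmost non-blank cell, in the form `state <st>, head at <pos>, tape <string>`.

state A, head at 3, tape 1111112_22

state=A head=0 tape=____[1]12122   (A,1)→(B,_,left)
state=B head=-1 tape=___[_]_12122   (B,_)→(B,1,right)
state=B head=0 tape=___1[_]12122   (B,_)→(B,1,right)
state=B head=1 tape=___11[1]2122   (B,1)→(A,_,left)
state=A head=0 tape=___1[1]_2122   (A,1)→(B,_,left)
state=B head=-1 tape=___[1]__2122   (B,1)→(A,_,left)
state=A head=-2 tape=__[_]___2122   (A,_)→(B,1,left)
state=B head=-3 tape=_[_]1___2122   (B,_)→(B,1,right)
state=B head=-2 tape=_1[1]___2122   (B,1)→(A,_,left)
state=A head=-3 tape=_[1]____2122   (A,1)→(B,_,left)
state=B head=-4 tape=[_]_____2122   (B,_)→(B,1,right)
state=B head=-3 tape=1[_]____2122   (B,_)→(B,1,right)
state=B head=-2 tape=11[_]___2122   (B,_)→(B,1,right)
state=B head=-1 tape=111[_]__2122   (B,_)→(B,1,right)
state=B head=0 tape=1111[_]_2122   (B,_)→(B,1,right)
state=B head=1 tape=11111[_]2122   (B,_)→(B,1,right)
state=B head=2 tape=111111[2]122   (B,2)→(A,2,right)
state=A head=3 tape=1111112[1]22   (A,1)→(B,_,left)
state=B head=2 tape=111111[2]_22   (B,2)→(A,2,right)
state=A head=3 tape=1111112[_]22
After 19 steps: state A, head at 3, tape 1111112_22.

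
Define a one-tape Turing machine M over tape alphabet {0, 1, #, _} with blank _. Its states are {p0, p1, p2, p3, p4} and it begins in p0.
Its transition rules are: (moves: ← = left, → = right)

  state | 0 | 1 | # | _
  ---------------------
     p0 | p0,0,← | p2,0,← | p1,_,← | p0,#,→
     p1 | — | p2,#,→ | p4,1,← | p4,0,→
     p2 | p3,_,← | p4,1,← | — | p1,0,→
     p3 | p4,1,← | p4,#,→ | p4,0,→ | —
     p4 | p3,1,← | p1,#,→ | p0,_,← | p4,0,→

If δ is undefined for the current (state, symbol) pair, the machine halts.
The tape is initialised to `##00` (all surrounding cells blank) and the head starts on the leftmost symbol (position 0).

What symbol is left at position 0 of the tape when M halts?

state=p0 head=0 tape=____[#]#00   (p0,#)→(p1,_,←)
state=p1 head=-1 tape=___[_]_#00   (p1,_)→(p4,0,→)
state=p4 head=0 tape=___0[_]#00   (p4,_)→(p4,0,→)
state=p4 head=1 tape=___00[#]00   (p4,#)→(p0,_,←)
state=p0 head=0 tape=___0[0]_00   (p0,0)→(p0,0,←)
state=p0 head=-1 tape=___[0]0_00   (p0,0)→(p0,0,←)
state=p0 head=-2 tape=__[_]00_00   (p0,_)→(p0,#,→)
state=p0 head=-1 tape=__#[0]0_00   (p0,0)→(p0,0,←)
state=p0 head=-2 tape=__[#]00_00   (p0,#)→(p1,_,←)
state=p1 head=-3 tape=_[_]_00_00   (p1,_)→(p4,0,→)
state=p4 head=-2 tape=_0[_]00_00   (p4,_)→(p4,0,→)
state=p4 head=-1 tape=_00[0]0_00   (p4,0)→(p3,1,←)
state=p3 head=-2 tape=_0[0]10_00   (p3,0)→(p4,1,←)
state=p4 head=-3 tape=_[0]110_00   (p4,0)→(p3,1,←)
state=p3 head=-4 tape=[_]1110_00
Cell 0 holds 0 when M halts.

0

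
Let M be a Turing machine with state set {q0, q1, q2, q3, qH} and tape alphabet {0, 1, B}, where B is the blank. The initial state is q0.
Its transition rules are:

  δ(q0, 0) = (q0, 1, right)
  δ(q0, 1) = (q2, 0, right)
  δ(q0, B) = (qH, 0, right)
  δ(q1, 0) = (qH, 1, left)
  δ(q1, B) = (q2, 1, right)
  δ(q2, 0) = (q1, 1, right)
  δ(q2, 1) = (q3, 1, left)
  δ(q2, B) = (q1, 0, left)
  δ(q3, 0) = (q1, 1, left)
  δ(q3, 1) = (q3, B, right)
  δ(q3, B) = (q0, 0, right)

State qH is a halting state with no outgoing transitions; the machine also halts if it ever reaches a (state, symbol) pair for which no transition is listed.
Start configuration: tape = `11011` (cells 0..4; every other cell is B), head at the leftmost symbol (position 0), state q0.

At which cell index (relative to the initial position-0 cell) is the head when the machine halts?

q0 | B[1]1011BBB   read 1 → write 0, move right, go to q2
q2 | B0[1]011BBB   read 1 → write 1, move left, go to q3
q3 | B[0]1011BBB   read 0 → write 1, move left, go to q1
q1 | [B]11011BBB   read B → write 1, move right, go to q2
q2 | 1[1]1011BBB   read 1 → write 1, move left, go to q3
q3 | [1]11011BBB   read 1 → write B, move right, go to q3
q3 | B[1]1011BBB   read 1 → write B, move right, go to q3
q3 | BB[1]011BBB   read 1 → write B, move right, go to q3
q3 | BBB[0]11BBB   read 0 → write 1, move left, go to q1
q1 | BB[B]111BBB   read B → write 1, move right, go to q2
q2 | BB1[1]11BBB   read 1 → write 1, move left, go to q3
q3 | BB[1]111BBB   read 1 → write B, move right, go to q3
q3 | BBB[1]11BBB   read 1 → write B, move right, go to q3
q3 | BBBB[1]1BBB   read 1 → write B, move right, go to q3
q3 | BBBBB[1]BBB   read 1 → write B, move right, go to q3
q3 | BBBBBB[B]BB   read B → write 0, move right, go to q0
q0 | BBBBBB0[B]B   read B → write 0, move right, go to qH
qH | BBBBBB00[B]
At halt the head is at cell 7.

7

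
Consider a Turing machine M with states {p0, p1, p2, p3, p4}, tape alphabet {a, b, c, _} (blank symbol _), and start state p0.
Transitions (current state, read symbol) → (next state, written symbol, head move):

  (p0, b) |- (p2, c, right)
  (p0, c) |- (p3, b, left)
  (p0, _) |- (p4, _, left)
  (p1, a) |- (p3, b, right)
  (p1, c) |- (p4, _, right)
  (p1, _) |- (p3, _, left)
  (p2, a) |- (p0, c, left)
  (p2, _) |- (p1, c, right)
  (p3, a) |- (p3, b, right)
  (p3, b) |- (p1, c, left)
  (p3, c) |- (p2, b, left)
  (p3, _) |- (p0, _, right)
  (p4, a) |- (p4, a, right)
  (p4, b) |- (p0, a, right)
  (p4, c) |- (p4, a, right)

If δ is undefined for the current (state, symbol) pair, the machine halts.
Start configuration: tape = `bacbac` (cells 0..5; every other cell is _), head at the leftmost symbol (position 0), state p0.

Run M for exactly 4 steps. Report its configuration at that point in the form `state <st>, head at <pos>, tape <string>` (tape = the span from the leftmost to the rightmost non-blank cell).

state p0, head at 0, tape bccbac

state=p0 head=0 tape=_[b]acbac   (p0,b)→(p2,c,right)
state=p2 head=1 tape=_c[a]cbac   (p2,a)→(p0,c,left)
state=p0 head=0 tape=_[c]ccbac   (p0,c)→(p3,b,left)
state=p3 head=-1 tape=[_]bccbac   (p3,_)→(p0,_,right)
state=p0 head=0 tape=_[b]ccbac
After 4 steps: state p0, head at 0, tape bccbac.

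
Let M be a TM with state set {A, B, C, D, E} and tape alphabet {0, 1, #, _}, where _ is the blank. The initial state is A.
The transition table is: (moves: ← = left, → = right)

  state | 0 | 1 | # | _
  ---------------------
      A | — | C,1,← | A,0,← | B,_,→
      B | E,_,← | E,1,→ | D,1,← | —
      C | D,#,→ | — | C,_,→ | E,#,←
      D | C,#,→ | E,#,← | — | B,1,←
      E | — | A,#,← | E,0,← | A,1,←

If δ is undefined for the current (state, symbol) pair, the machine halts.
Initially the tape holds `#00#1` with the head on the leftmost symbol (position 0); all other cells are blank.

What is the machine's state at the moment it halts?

A | _____[#]00#1   read # → write 0, move ←, go to A
A | ____[_]000#1   read _ → write _, move →, go to B
B | _____[0]00#1   read 0 → write _, move ←, go to E
E | ____[_]_00#1   read _ → write 1, move ←, go to A
A | ___[_]1_00#1   read _ → write _, move →, go to B
B | ____[1]_00#1   read 1 → write 1, move →, go to E
E | ____1[_]00#1   read _ → write 1, move ←, go to A
A | ____[1]100#1   read 1 → write 1, move ←, go to C
C | ___[_]1100#1   read _ → write #, move ←, go to E
E | __[_]#1100#1   read _ → write 1, move ←, go to A
A | _[_]1#1100#1   read _ → write _, move →, go to B
B | __[1]#1100#1   read 1 → write 1, move →, go to E
E | __1[#]1100#1   read # → write 0, move ←, go to E
E | __[1]01100#1   read 1 → write #, move ←, go to A
A | _[_]#01100#1   read _ → write _, move →, go to B
B | __[#]01100#1   read # → write 1, move ←, go to D
D | _[_]101100#1   read _ → write 1, move ←, go to B
B | [_]1101100#1
No transition is defined for (B, _); M halts in state B.

B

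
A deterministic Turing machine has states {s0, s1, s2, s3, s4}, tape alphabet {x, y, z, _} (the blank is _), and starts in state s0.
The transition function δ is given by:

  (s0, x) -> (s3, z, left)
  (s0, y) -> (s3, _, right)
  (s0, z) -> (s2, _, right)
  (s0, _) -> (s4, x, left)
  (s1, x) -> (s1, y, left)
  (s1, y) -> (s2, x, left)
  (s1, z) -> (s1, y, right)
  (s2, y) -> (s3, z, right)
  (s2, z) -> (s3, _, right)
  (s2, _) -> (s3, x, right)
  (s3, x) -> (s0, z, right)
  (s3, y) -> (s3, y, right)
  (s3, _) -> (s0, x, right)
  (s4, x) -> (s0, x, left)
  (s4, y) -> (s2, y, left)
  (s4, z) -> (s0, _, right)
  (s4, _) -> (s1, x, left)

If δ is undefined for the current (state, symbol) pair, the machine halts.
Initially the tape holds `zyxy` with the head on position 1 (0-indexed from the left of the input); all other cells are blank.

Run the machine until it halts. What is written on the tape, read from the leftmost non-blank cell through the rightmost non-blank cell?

s0 | z[y]xy__   read y → write _, move right, go to s3
s3 | z_[x]y__   read x → write z, move right, go to s0
s0 | z_z[y]__   read y → write _, move right, go to s3
s3 | z_z_[_]_   read _ → write x, move right, go to s0
s0 | z_z_x[_]   read _ → write x, move left, go to s4
s4 | z_z_[x]x   read x → write x, move left, go to s0
s0 | z_z[_]xx   read _ → write x, move left, go to s4
s4 | z_[z]xxx   read z → write _, move right, go to s0
s0 | z__[x]xx   read x → write z, move left, go to s3
s3 | z_[_]zxx   read _ → write x, move right, go to s0
s0 | z_x[z]xx   read z → write _, move right, go to s2
s2 | z_x_[x]x
The non-blank tape span at halt is z_x_xx.

z_x_xx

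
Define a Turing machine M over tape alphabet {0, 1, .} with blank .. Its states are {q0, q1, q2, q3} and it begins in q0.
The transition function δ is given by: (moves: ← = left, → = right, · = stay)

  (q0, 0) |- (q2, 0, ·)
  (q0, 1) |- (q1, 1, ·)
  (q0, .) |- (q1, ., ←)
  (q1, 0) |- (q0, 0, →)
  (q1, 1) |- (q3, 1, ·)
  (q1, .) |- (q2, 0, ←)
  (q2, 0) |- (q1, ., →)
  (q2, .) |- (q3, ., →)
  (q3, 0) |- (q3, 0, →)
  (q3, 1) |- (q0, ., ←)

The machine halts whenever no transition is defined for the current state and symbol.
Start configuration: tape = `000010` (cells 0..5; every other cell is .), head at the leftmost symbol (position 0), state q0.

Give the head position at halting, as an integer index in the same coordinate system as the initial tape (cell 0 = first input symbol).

6

q0 | [0]00010.   read 0 → write 0, move ·, go to q2
q2 | [0]00010.   read 0 → write ., move →, go to q1
q1 | .[0]0010.   read 0 → write 0, move →, go to q0
q0 | .0[0]010.   read 0 → write 0, move ·, go to q2
q2 | .0[0]010.   read 0 → write ., move →, go to q1
q1 | .0.[0]10.   read 0 → write 0, move →, go to q0
q0 | .0.0[1]0.   read 1 → write 1, move ·, go to q1
q1 | .0.0[1]0.   read 1 → write 1, move ·, go to q3
q3 | .0.0[1]0.   read 1 → write ., move ←, go to q0
q0 | .0.[0].0.   read 0 → write 0, move ·, go to q2
q2 | .0.[0].0.   read 0 → write ., move →, go to q1
q1 | .0..[.]0.   read . → write 0, move ←, go to q2
q2 | .0.[.]00.   read . → write ., move →, go to q3
q3 | .0..[0]0.   read 0 → write 0, move →, go to q3
q3 | .0..0[0].   read 0 → write 0, move →, go to q3
q3 | .0..00[.]
At halt the head is at cell 6.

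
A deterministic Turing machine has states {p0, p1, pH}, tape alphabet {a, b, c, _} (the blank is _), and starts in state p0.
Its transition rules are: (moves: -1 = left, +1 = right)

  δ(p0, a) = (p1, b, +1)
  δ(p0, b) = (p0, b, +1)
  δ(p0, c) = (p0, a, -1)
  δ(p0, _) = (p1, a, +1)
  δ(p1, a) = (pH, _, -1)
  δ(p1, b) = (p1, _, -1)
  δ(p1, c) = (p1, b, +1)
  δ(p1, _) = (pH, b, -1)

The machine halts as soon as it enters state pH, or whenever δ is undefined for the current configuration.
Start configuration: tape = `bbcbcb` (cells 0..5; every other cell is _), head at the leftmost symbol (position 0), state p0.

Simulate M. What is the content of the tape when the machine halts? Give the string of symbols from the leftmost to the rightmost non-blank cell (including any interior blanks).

b____cb

p0 | __[b]bcbcb   read b → write b, move +1, go to p0
p0 | __b[b]cbcb   read b → write b, move +1, go to p0
p0 | __bb[c]bcb   read c → write a, move -1, go to p0
p0 | __b[b]abcb   read b → write b, move +1, go to p0
p0 | __bb[a]bcb   read a → write b, move +1, go to p1
p1 | __bbb[b]cb   read b → write _, move -1, go to p1
p1 | __bb[b]_cb   read b → write _, move -1, go to p1
p1 | __b[b]__cb   read b → write _, move -1, go to p1
p1 | __[b]___cb   read b → write _, move -1, go to p1
p1 | _[_]____cb   read _ → write b, move -1, go to pH
pH | [_]b____cb
The non-blank tape span at halt is b____cb.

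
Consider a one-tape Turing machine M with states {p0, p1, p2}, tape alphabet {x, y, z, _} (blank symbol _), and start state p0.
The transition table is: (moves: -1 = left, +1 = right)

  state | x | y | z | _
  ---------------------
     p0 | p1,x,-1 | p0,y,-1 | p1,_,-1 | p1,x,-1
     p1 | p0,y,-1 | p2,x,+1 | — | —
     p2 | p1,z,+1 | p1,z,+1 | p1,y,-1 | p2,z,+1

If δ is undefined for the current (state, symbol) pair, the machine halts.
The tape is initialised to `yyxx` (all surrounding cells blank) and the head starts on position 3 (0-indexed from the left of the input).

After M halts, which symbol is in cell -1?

x

p0 | __yyx[x]   read x → write x, move -1, go to p1
p1 | __yy[x]x   read x → write y, move -1, go to p0
p0 | __y[y]yx   read y → write y, move -1, go to p0
p0 | __[y]yyx   read y → write y, move -1, go to p0
p0 | _[_]yyyx   read _ → write x, move -1, go to p1
p1 | [_]xyyyx
Cell -1 holds x when M halts.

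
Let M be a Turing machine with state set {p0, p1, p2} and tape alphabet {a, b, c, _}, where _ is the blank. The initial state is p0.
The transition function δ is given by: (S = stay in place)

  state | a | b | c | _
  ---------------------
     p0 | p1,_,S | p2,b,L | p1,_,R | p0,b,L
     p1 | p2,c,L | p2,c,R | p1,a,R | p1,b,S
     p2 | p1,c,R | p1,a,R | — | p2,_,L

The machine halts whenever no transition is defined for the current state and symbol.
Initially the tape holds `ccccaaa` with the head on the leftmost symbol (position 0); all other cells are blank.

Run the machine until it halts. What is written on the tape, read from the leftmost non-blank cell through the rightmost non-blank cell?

state=p0 head=0 tape=[c]cccaaa__   (p0,c)→(p1,_,R)
state=p1 head=1 tape=_[c]ccaaa__   (p1,c)→(p1,a,R)
state=p1 head=2 tape=_a[c]caaa__   (p1,c)→(p1,a,R)
state=p1 head=3 tape=_aa[c]aaa__   (p1,c)→(p1,a,R)
state=p1 head=4 tape=_aaa[a]aa__   (p1,a)→(p2,c,L)
state=p2 head=3 tape=_aa[a]caa__   (p2,a)→(p1,c,R)
state=p1 head=4 tape=_aac[c]aa__   (p1,c)→(p1,a,R)
state=p1 head=5 tape=_aaca[a]a__   (p1,a)→(p2,c,L)
state=p2 head=4 tape=_aac[a]ca__   (p2,a)→(p1,c,R)
state=p1 head=5 tape=_aacc[c]a__   (p1,c)→(p1,a,R)
state=p1 head=6 tape=_aacca[a]__   (p1,a)→(p2,c,L)
state=p2 head=5 tape=_aacc[a]c__   (p2,a)→(p1,c,R)
state=p1 head=6 tape=_aaccc[c]__   (p1,c)→(p1,a,R)
state=p1 head=7 tape=_aaccca[_]_   (p1,_)→(p1,b,S)
state=p1 head=7 tape=_aaccca[b]_   (p1,b)→(p2,c,R)
state=p2 head=8 tape=_aacccac[_]   (p2,_)→(p2,_,L)
state=p2 head=7 tape=_aaccca[c]_
The non-blank tape span at halt is aacccac.

aacccac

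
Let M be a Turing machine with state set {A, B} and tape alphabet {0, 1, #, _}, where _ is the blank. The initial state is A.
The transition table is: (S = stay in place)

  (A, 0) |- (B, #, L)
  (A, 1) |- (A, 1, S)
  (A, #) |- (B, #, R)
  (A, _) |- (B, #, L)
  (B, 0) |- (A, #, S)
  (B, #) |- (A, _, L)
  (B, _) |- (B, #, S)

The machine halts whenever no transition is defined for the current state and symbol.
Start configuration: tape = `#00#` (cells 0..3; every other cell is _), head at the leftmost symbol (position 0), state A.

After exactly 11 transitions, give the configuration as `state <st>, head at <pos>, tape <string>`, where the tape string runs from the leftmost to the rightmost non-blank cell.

state=A head=0 tape=[#]00#   (A,#)→(B,#,R)
state=B head=1 tape=#[0]0#   (B,0)→(A,#,S)
state=A head=1 tape=#[#]0#   (A,#)→(B,#,R)
state=B head=2 tape=##[0]#   (B,0)→(A,#,S)
state=A head=2 tape=##[#]#   (A,#)→(B,#,R)
state=B head=3 tape=###[#]   (B,#)→(A,_,L)
state=A head=2 tape=##[#]_   (A,#)→(B,#,R)
state=B head=3 tape=###[_]   (B,_)→(B,#,S)
state=B head=3 tape=###[#]   (B,#)→(A,_,L)
state=A head=2 tape=##[#]_   (A,#)→(B,#,R)
state=B head=3 tape=###[_]   (B,_)→(B,#,S)
state=B head=3 tape=###[#]
After 11 steps: state B, head at 3, tape ####.

state B, head at 3, tape ####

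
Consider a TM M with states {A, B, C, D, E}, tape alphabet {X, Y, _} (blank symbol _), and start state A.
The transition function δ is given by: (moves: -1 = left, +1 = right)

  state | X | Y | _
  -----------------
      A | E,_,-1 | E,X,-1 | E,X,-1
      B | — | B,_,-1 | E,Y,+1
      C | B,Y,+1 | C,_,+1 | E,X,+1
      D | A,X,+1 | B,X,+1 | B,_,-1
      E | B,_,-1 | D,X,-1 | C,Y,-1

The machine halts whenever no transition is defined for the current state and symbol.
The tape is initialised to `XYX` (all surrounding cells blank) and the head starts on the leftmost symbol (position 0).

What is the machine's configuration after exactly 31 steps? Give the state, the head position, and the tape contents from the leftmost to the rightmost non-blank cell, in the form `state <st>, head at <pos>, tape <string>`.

A | ___[X]YX   read X → write _, move -1, go to E
E | __[_]_YX   read _ → write Y, move -1, go to C
C | _[_]Y_YX   read _ → write X, move +1, go to E
E | _X[Y]_YX   read Y → write X, move -1, go to D
D | _[X]X_YX   read X → write X, move +1, go to A
A | _X[X]_YX   read X → write _, move -1, go to E
E | _[X]__YX   read X → write _, move -1, go to B
B | [_]___YX   read _ → write Y, move +1, go to E
E | Y[_]__YX   read _ → write Y, move -1, go to C
C | [Y]Y__YX   read Y → write _, move +1, go to C
C | _[Y]__YX   read Y → write _, move +1, go to C
C | __[_]_YX   read _ → write X, move +1, go to E
E | __X[_]YX   read _ → write Y, move -1, go to C
C | __[X]YYX   read X → write Y, move +1, go to B
B | __Y[Y]YX   read Y → write _, move -1, go to B
B | __[Y]_YX   read Y → write _, move -1, go to B
B | _[_]__YX   read _ → write Y, move +1, go to E
E | _Y[_]_YX   read _ → write Y, move -1, go to C
C | _[Y]Y_YX   read Y → write _, move +1, go to C
C | __[Y]_YX   read Y → write _, move +1, go to C
C | ___[_]YX   read _ → write X, move +1, go to E
E | ___X[Y]X   read Y → write X, move -1, go to D
D | ___[X]XX   read X → write X, move +1, go to A
A | ___X[X]X   read X → write _, move -1, go to E
E | ___[X]_X   read X → write _, move -1, go to B
B | __[_]__X   read _ → write Y, move +1, go to E
E | __Y[_]_X   read _ → write Y, move -1, go to C
C | __[Y]Y_X   read Y → write _, move +1, go to C
C | ___[Y]_X   read Y → write _, move +1, go to C
C | ____[_]X   read _ → write X, move +1, go to E
E | ____X[X]   read X → write _, move -1, go to B
B | ____[X]_
After 31 steps: state B, head at 1, tape X.

state B, head at 1, tape X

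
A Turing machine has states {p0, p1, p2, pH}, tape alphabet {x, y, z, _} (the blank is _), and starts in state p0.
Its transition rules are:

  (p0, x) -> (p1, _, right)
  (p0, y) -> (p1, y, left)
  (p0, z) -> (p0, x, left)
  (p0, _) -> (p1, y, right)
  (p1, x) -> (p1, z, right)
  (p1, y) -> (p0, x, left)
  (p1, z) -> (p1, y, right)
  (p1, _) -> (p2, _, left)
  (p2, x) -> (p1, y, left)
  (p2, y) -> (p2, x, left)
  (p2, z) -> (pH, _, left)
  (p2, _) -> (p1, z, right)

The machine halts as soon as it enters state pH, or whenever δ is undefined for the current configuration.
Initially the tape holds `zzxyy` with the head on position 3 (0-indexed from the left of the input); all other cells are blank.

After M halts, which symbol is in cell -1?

y

state=p0 head=3 tape=____zzx[y]y   (p0,y)→(p1,y,left)
state=p1 head=2 tape=____zz[x]yy   (p1,x)→(p1,z,right)
state=p1 head=3 tape=____zzz[y]y   (p1,y)→(p0,x,left)
state=p0 head=2 tape=____zz[z]xy   (p0,z)→(p0,x,left)
state=p0 head=1 tape=____z[z]xxy   (p0,z)→(p0,x,left)
state=p0 head=0 tape=____[z]xxxy   (p0,z)→(p0,x,left)
state=p0 head=-1 tape=___[_]xxxxy   (p0,_)→(p1,y,right)
state=p1 head=0 tape=___y[x]xxxy   (p1,x)→(p1,z,right)
state=p1 head=1 tape=___yz[x]xxy   (p1,x)→(p1,z,right)
state=p1 head=2 tape=___yzz[x]xy   (p1,x)→(p1,z,right)
state=p1 head=3 tape=___yzzz[x]y   (p1,x)→(p1,z,right)
state=p1 head=4 tape=___yzzzz[y]   (p1,y)→(p0,x,left)
state=p0 head=3 tape=___yzzz[z]x   (p0,z)→(p0,x,left)
state=p0 head=2 tape=___yzz[z]xx   (p0,z)→(p0,x,left)
state=p0 head=1 tape=___yz[z]xxx   (p0,z)→(p0,x,left)
state=p0 head=0 tape=___y[z]xxxx   (p0,z)→(p0,x,left)
state=p0 head=-1 tape=___[y]xxxxx   (p0,y)→(p1,y,left)
state=p1 head=-2 tape=__[_]yxxxxx   (p1,_)→(p2,_,left)
state=p2 head=-3 tape=_[_]_yxxxxx   (p2,_)→(p1,z,right)
state=p1 head=-2 tape=_z[_]yxxxxx   (p1,_)→(p2,_,left)
state=p2 head=-3 tape=_[z]_yxxxxx   (p2,z)→(pH,_,left)
state=pH head=-4 tape=[_]__yxxxxx
Cell -1 holds y when M halts.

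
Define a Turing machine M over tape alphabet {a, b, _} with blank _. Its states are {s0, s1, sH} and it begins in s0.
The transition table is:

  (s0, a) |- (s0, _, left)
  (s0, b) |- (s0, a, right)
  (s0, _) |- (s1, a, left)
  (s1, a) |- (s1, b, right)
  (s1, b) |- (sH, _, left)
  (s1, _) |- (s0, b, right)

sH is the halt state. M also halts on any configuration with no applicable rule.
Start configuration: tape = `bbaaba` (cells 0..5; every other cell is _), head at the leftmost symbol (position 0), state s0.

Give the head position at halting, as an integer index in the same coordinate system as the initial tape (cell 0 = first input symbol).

-1

state=s0 head=0 tape=__[b]baaba   (s0,b)→(s0,a,right)
state=s0 head=1 tape=__a[b]aaba   (s0,b)→(s0,a,right)
state=s0 head=2 tape=__aa[a]aba   (s0,a)→(s0,_,left)
state=s0 head=1 tape=__a[a]_aba   (s0,a)→(s0,_,left)
state=s0 head=0 tape=__[a]__aba   (s0,a)→(s0,_,left)
state=s0 head=-1 tape=_[_]___aba   (s0,_)→(s1,a,left)
state=s1 head=-2 tape=[_]a___aba   (s1,_)→(s0,b,right)
state=s0 head=-1 tape=b[a]___aba   (s0,a)→(s0,_,left)
state=s0 head=-2 tape=[b]____aba   (s0,b)→(s0,a,right)
state=s0 head=-1 tape=a[_]___aba   (s0,_)→(s1,a,left)
state=s1 head=-2 tape=[a]a___aba   (s1,a)→(s1,b,right)
state=s1 head=-1 tape=b[a]___aba   (s1,a)→(s1,b,right)
state=s1 head=0 tape=bb[_]__aba   (s1,_)→(s0,b,right)
state=s0 head=1 tape=bbb[_]_aba   (s0,_)→(s1,a,left)
state=s1 head=0 tape=bb[b]a_aba   (s1,b)→(sH,_,left)
state=sH head=-1 tape=b[b]_a_aba
At halt the head is at cell -1.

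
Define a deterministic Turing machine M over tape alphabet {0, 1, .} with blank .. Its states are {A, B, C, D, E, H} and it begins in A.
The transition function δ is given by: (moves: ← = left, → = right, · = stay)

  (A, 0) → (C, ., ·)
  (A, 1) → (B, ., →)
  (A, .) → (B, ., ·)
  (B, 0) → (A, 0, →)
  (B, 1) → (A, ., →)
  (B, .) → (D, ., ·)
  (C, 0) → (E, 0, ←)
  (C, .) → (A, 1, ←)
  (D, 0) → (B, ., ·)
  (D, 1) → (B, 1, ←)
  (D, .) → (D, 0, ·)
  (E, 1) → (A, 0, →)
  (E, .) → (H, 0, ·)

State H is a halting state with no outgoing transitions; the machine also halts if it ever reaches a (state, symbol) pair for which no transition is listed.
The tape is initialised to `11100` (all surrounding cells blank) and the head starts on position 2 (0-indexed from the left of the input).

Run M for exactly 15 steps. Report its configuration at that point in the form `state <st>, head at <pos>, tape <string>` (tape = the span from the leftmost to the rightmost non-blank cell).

state D, head at 2, tape 11011

A | 11[1]00   read 1 → write ., move →, go to B
B | 11.[0]0   read 0 → write 0, move →, go to A
A | 11.0[0]   read 0 → write ., move ·, go to C
C | 11.0[.]   read . → write 1, move ←, go to A
A | 11.[0]1   read 0 → write ., move ·, go to C
C | 11.[.]1   read . → write 1, move ←, go to A
A | 11[.]11   read . → write ., move ·, go to B
B | 11[.]11   read . → write ., move ·, go to D
D | 11[.]11   read . → write 0, move ·, go to D
D | 11[0]11   read 0 → write ., move ·, go to B
B | 11[.]11   read . → write ., move ·, go to D
D | 11[.]11   read . → write 0, move ·, go to D
D | 11[0]11   read 0 → write ., move ·, go to B
B | 11[.]11   read . → write ., move ·, go to D
D | 11[.]11   read . → write 0, move ·, go to D
D | 11[0]11
After 15 steps: state D, head at 2, tape 11011.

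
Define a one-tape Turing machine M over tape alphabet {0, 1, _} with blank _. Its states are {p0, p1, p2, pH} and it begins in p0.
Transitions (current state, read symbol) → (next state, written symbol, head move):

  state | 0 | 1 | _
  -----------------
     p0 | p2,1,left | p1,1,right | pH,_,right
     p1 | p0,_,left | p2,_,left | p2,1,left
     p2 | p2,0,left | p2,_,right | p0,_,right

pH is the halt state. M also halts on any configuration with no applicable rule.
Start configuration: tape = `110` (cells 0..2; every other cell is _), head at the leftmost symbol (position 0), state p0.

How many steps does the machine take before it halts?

12

p0 | [1]10____   read 1 → write 1, move right, go to p1
p1 | 1[1]0____   read 1 → write _, move left, go to p2
p2 | [1]_0____   read 1 → write _, move right, go to p2
p2 | _[_]0____   read _ → write _, move right, go to p0
p0 | __[0]____   read 0 → write 1, move left, go to p2
p2 | _[_]1____   read _ → write _, move right, go to p0
p0 | __[1]____   read 1 → write 1, move right, go to p1
p1 | __1[_]___   read _ → write 1, move left, go to p2
p2 | __[1]1___   read 1 → write _, move right, go to p2
p2 | ___[1]___   read 1 → write _, move right, go to p2
p2 | ____[_]__   read _ → write _, move right, go to p0
p0 | _____[_]_   read _ → write _, move right, go to pH
pH | ______[_]
M halts after 12 transitions.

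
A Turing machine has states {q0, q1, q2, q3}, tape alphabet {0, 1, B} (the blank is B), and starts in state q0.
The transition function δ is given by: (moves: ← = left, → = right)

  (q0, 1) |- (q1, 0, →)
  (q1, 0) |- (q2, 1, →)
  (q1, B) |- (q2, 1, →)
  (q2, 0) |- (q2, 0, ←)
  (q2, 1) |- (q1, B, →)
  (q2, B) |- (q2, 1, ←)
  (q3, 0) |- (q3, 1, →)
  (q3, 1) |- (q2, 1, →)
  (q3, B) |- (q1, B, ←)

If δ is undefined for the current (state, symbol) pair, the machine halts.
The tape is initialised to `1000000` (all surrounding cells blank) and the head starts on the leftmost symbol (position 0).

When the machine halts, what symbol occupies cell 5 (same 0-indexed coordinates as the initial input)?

B

q0 | [1]000000B   read 1 → write 0, move →, go to q1
q1 | 0[0]00000B   read 0 → write 1, move →, go to q2
q2 | 01[0]0000B   read 0 → write 0, move ←, go to q2
q2 | 0[1]00000B   read 1 → write B, move →, go to q1
q1 | 0B[0]0000B   read 0 → write 1, move →, go to q2
q2 | 0B1[0]000B   read 0 → write 0, move ←, go to q2
q2 | 0B[1]0000B   read 1 → write B, move →, go to q1
q1 | 0BB[0]000B   read 0 → write 1, move →, go to q2
q2 | 0BB1[0]00B   read 0 → write 0, move ←, go to q2
q2 | 0BB[1]000B   read 1 → write B, move →, go to q1
q1 | 0BBB[0]00B   read 0 → write 1, move →, go to q2
q2 | 0BBB1[0]0B   read 0 → write 0, move ←, go to q2
q2 | 0BBB[1]00B   read 1 → write B, move →, go to q1
q1 | 0BBBB[0]0B   read 0 → write 1, move →, go to q2
q2 | 0BBBB1[0]B   read 0 → write 0, move ←, go to q2
q2 | 0BBBB[1]0B   read 1 → write B, move →, go to q1
q1 | 0BBBBB[0]B   read 0 → write 1, move →, go to q2
q2 | 0BBBBB1[B]   read B → write 1, move ←, go to q2
q2 | 0BBBBB[1]1   read 1 → write B, move →, go to q1
q1 | 0BBBBBB[1]
Cell 5 holds B when M halts.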